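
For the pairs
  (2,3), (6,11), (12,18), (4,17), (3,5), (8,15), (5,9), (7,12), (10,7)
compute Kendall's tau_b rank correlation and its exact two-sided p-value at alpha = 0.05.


Step 1: Enumerate the 36 unordered pairs (i,j) with i<j and classify each by sign(x_j-x_i) * sign(y_j-y_i).
  (1,2):dx=+4,dy=+8->C; (1,3):dx=+10,dy=+15->C; (1,4):dx=+2,dy=+14->C; (1,5):dx=+1,dy=+2->C
  (1,6):dx=+6,dy=+12->C; (1,7):dx=+3,dy=+6->C; (1,8):dx=+5,dy=+9->C; (1,9):dx=+8,dy=+4->C
  (2,3):dx=+6,dy=+7->C; (2,4):dx=-2,dy=+6->D; (2,5):dx=-3,dy=-6->C; (2,6):dx=+2,dy=+4->C
  (2,7):dx=-1,dy=-2->C; (2,8):dx=+1,dy=+1->C; (2,9):dx=+4,dy=-4->D; (3,4):dx=-8,dy=-1->C
  (3,5):dx=-9,dy=-13->C; (3,6):dx=-4,dy=-3->C; (3,7):dx=-7,dy=-9->C; (3,8):dx=-5,dy=-6->C
  (3,9):dx=-2,dy=-11->C; (4,5):dx=-1,dy=-12->C; (4,6):dx=+4,dy=-2->D; (4,7):dx=+1,dy=-8->D
  (4,8):dx=+3,dy=-5->D; (4,9):dx=+6,dy=-10->D; (5,6):dx=+5,dy=+10->C; (5,7):dx=+2,dy=+4->C
  (5,8):dx=+4,dy=+7->C; (5,9):dx=+7,dy=+2->C; (6,7):dx=-3,dy=-6->C; (6,8):dx=-1,dy=-3->C
  (6,9):dx=+2,dy=-8->D; (7,8):dx=+2,dy=+3->C; (7,9):dx=+5,dy=-2->D; (8,9):dx=+3,dy=-5->D
Step 2: C = 27, D = 9, total pairs = 36.
Step 3: tau = (C - D)/(n(n-1)/2) = (27 - 9)/36 = 0.500000.
Step 4: Exact two-sided p-value (enumerate n! = 362880 permutations of y under H0): p = 0.075176.
Step 5: alpha = 0.05. fail to reject H0.

tau_b = 0.5000 (C=27, D=9), p = 0.075176, fail to reject H0.


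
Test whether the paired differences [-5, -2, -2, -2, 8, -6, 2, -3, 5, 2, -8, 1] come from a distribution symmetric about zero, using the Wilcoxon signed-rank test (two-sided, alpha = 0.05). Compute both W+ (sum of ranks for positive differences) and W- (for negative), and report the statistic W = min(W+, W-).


Step 1: Drop any zero differences (none here) and take |d_i|.
|d| = [5, 2, 2, 2, 8, 6, 2, 3, 5, 2, 8, 1]
Step 2: Midrank |d_i| (ties get averaged ranks).
ranks: |5|->8.5, |2|->4, |2|->4, |2|->4, |8|->11.5, |6|->10, |2|->4, |3|->7, |5|->8.5, |2|->4, |8|->11.5, |1|->1
Step 3: Attach original signs; sum ranks with positive sign and with negative sign.
W+ = 11.5 + 4 + 8.5 + 4 + 1 = 29
W- = 8.5 + 4 + 4 + 4 + 10 + 7 + 11.5 = 49
(Check: W+ + W- = 78 should equal n(n+1)/2 = 78.)
Step 4: Test statistic W = min(W+, W-) = 29.
Step 5: Ties in |d|, so use the tie-corrected normal approximation.
        E[W] = n(n+1)/4 = 12*13/4 = 39.
        Tie groups: |d|=2 (t=5), |d|=5 (t=2), |d|=8 (t=2); sum(t^3 - t) = 132.
        Var[W] = n(n+1)(2n+1)/24 - sum(t^3-t)/48 = 3900/24 - 132/48 = 159.75.
        z = (W - E[W]) / sqrt(Var[W]) = (29 - 39) / 12.6392 = -0.7912.
        Two-sided p = 2*Phi(z) = 0.428834.
Step 6: alpha = 0.05. fail to reject H0.

W+ = 29, W- = 49, W = min = 29, p = 0.428834, fail to reject H0.


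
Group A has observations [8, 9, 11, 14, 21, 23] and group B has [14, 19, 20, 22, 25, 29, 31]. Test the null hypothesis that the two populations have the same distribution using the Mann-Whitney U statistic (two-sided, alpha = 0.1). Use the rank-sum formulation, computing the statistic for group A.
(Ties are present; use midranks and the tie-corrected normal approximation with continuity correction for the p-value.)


Step 1: Combine and sort all 13 observations; assign midranks.
sorted (value, group): (8,X), (9,X), (11,X), (14,X), (14,Y), (19,Y), (20,Y), (21,X), (22,Y), (23,X), (25,Y), (29,Y), (31,Y)
ranks: 8->1, 9->2, 11->3, 14->4.5, 14->4.5, 19->6, 20->7, 21->8, 22->9, 23->10, 25->11, 29->12, 31->13
Step 2: Rank sum for X: R1 = 1 + 2 + 3 + 4.5 + 8 + 10 = 28.5.
Step 3: U_X = R1 - n1(n1+1)/2 = 28.5 - 6*7/2 = 28.5 - 21 = 7.5.
       U_Y = n1*n2 - U_X = 42 - 7.5 = 34.5.
Step 4: Ties are present, so use the tie-corrected normal approximation (with continuity correction) for the p-value.
Step 5: p-value = 0.062928; compare to alpha = 0.1. reject H0.

U_X = 7.5, p = 0.062928, reject H0 at alpha = 0.1.


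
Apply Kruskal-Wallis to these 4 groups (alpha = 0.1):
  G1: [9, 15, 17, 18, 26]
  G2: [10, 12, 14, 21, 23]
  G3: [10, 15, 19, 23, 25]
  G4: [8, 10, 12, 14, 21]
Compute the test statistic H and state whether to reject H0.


Step 1: Combine all N = 20 observations and assign midranks.
sorted (value, group, rank): (8,G4,1), (9,G1,2), (10,G2,4), (10,G3,4), (10,G4,4), (12,G2,6.5), (12,G4,6.5), (14,G2,8.5), (14,G4,8.5), (15,G1,10.5), (15,G3,10.5), (17,G1,12), (18,G1,13), (19,G3,14), (21,G2,15.5), (21,G4,15.5), (23,G2,17.5), (23,G3,17.5), (25,G3,19), (26,G1,20)
Step 2: Sum ranks within each group.
R_1 = 57.5 (n_1 = 5)
R_2 = 52 (n_2 = 5)
R_3 = 65 (n_3 = 5)
R_4 = 35.5 (n_4 = 5)
Step 3: H = 12/(N(N+1)) * sum(R_i^2/n_i) - 3(N+1)
     = 12/(20*21) * (57.5^2/5 + 52^2/5 + 65^2/5 + 35.5^2/5) - 3*21
     = 0.028571 * 2299.1 - 63
     = 2.688571.
Step 4: Ties present; correction factor C = 1 - 54/(20^3 - 20) = 0.993233. Corrected H = 2.688571 / 0.993233 = 2.706889.
Step 5: Under H0, H ~ chi^2(3); p-value = 0.439058.
Step 6: alpha = 0.1. fail to reject H0.

H = 2.7069, df = 3, p = 0.439058, fail to reject H0.


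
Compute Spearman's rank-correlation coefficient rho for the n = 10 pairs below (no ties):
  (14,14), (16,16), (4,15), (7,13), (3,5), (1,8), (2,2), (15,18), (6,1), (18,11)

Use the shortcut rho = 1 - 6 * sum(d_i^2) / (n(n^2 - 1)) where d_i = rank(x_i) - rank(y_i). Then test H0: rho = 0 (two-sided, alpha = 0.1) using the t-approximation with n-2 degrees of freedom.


Step 1: Rank x and y separately (midranks; no ties here).
rank(x): 14->7, 16->9, 4->4, 7->6, 3->3, 1->1, 2->2, 15->8, 6->5, 18->10
rank(y): 14->7, 16->9, 15->8, 13->6, 5->3, 8->4, 2->2, 18->10, 1->1, 11->5
Step 2: d_i = R_x(i) - R_y(i); compute d_i^2.
  (7-7)^2=0, (9-9)^2=0, (4-8)^2=16, (6-6)^2=0, (3-3)^2=0, (1-4)^2=9, (2-2)^2=0, (8-10)^2=4, (5-1)^2=16, (10-5)^2=25
sum(d^2) = 70.
Step 3: rho = 1 - 6*70 / (10*(10^2 - 1)) = 1 - 420/990 = 0.575758.
Step 4: Under H0, t = rho * sqrt((n-2)/(1-rho^2)) = 1.9917 ~ t(8).
Step 5: Two-sided p-value from the t-distribution with 8 df = 0.081553.
Step 6: alpha = 0.1. reject H0.

rho = 0.5758, p = 0.081553, reject H0 at alpha = 0.1.


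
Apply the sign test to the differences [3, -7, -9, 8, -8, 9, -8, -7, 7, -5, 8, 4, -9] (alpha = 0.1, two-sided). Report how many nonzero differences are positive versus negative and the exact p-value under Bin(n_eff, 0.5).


Step 1: Discard zero differences. Original n = 13; n_eff = number of nonzero differences = 13.
Nonzero differences (with sign): +3, -7, -9, +8, -8, +9, -8, -7, +7, -5, +8, +4, -9
Step 2: Count signs: positive = 6, negative = 7.
Step 3: Under H0: P(positive) = 0.5, so the number of positives S ~ Bin(13, 0.5).
Step 4: Two-sided exact p-value = sum of Bin(13,0.5) probabilities at or below the observed probability = 1.000000.
Step 5: alpha = 0.1. fail to reject H0.

n_eff = 13, pos = 6, neg = 7, p = 1.000000, fail to reject H0.


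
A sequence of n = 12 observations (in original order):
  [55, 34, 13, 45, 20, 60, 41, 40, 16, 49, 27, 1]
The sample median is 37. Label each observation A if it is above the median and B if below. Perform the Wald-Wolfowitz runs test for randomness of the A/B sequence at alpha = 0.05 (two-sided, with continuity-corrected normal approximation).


Step 1: Compute median = 37; label A = above, B = below.
Labels in order: ABBABAAABABB  (n_A = 6, n_B = 6)
Step 2: Count runs R = 8.
Step 3: Under H0 (random ordering), E[R] = 2*n_A*n_B/(n_A+n_B) + 1 = 2*6*6/12 + 1 = 7.0000.
        Var[R] = 2*n_A*n_B*(2*n_A*n_B - n_A - n_B) / ((n_A+n_B)^2 * (n_A+n_B-1)) = 4320/1584 = 2.7273.
        SD[R] = 1.6514.
Step 4: Continuity-corrected z = (R - 0.5 - E[R]) / SD[R] = (8 - 0.5 - 7.0000) / 1.6514 = 0.3028.
Step 5: Two-sided p-value via normal approximation = 2*(1 - Phi(|z|)) = 0.762069.
Step 6: alpha = 0.05. fail to reject H0.

R = 8, z = 0.3028, p = 0.762069, fail to reject H0.


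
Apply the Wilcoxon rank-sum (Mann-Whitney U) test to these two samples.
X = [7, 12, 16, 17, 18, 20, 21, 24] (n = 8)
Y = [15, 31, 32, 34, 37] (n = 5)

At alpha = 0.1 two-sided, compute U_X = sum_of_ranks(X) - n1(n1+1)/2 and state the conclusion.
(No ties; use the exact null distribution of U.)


Step 1: Combine and sort all 13 observations; assign midranks.
sorted (value, group): (7,X), (12,X), (15,Y), (16,X), (17,X), (18,X), (20,X), (21,X), (24,X), (31,Y), (32,Y), (34,Y), (37,Y)
ranks: 7->1, 12->2, 15->3, 16->4, 17->5, 18->6, 20->7, 21->8, 24->9, 31->10, 32->11, 34->12, 37->13
Step 2: Rank sum for X: R1 = 1 + 2 + 4 + 5 + 6 + 7 + 8 + 9 = 42.
Step 3: U_X = R1 - n1(n1+1)/2 = 42 - 8*9/2 = 42 - 36 = 6.
       U_Y = n1*n2 - U_X = 40 - 6 = 34.
Step 4: No ties, so the exact null distribution of U (based on enumerating the C(13,8) = 1287 equally likely rank assignments) gives the two-sided p-value.
Step 5: p-value = 0.045066; compare to alpha = 0.1. reject H0.

U_X = 6, p = 0.045066, reject H0 at alpha = 0.1.


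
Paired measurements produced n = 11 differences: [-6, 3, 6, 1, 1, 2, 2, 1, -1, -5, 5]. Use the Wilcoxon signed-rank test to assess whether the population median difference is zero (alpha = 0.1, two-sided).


Step 1: Drop any zero differences (none here) and take |d_i|.
|d| = [6, 3, 6, 1, 1, 2, 2, 1, 1, 5, 5]
Step 2: Midrank |d_i| (ties get averaged ranks).
ranks: |6|->10.5, |3|->7, |6|->10.5, |1|->2.5, |1|->2.5, |2|->5.5, |2|->5.5, |1|->2.5, |1|->2.5, |5|->8.5, |5|->8.5
Step 3: Attach original signs; sum ranks with positive sign and with negative sign.
W+ = 7 + 10.5 + 2.5 + 2.5 + 5.5 + 5.5 + 2.5 + 8.5 = 44.5
W- = 10.5 + 2.5 + 8.5 = 21.5
(Check: W+ + W- = 66 should equal n(n+1)/2 = 66.)
Step 4: Test statistic W = min(W+, W-) = 21.5.
Step 5: Ties in |d|, so use the tie-corrected normal approximation.
        E[W] = n(n+1)/4 = 11*12/4 = 33.
        Tie groups: |d|=1 (t=4), |d|=2 (t=2), |d|=5 (t=2), |d|=6 (t=2); sum(t^3 - t) = 78.
        Var[W] = n(n+1)(2n+1)/24 - sum(t^3-t)/48 = 3036/24 - 78/48 = 124.875.
        z = (W - E[W]) / sqrt(Var[W]) = (21.5 - 33) / 11.1747 = -1.0291.
        Two-sided p = 2*Phi(z) = 0.303430.
Step 6: alpha = 0.1. fail to reject H0.

W+ = 44.5, W- = 21.5, W = min = 21.5, p = 0.303430, fail to reject H0.


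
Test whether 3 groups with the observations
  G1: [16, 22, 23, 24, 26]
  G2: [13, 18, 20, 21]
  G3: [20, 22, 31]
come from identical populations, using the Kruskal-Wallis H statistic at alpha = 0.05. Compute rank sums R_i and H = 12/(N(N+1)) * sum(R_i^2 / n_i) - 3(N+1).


Step 1: Combine all N = 12 observations and assign midranks.
sorted (value, group, rank): (13,G2,1), (16,G1,2), (18,G2,3), (20,G2,4.5), (20,G3,4.5), (21,G2,6), (22,G1,7.5), (22,G3,7.5), (23,G1,9), (24,G1,10), (26,G1,11), (31,G3,12)
Step 2: Sum ranks within each group.
R_1 = 39.5 (n_1 = 5)
R_2 = 14.5 (n_2 = 4)
R_3 = 24 (n_3 = 3)
Step 3: H = 12/(N(N+1)) * sum(R_i^2/n_i) - 3(N+1)
     = 12/(12*13) * (39.5^2/5 + 14.5^2/4 + 24^2/3) - 3*13
     = 0.076923 * 556.612 - 39
     = 3.816346.
Step 4: Ties present; correction factor C = 1 - 12/(12^3 - 12) = 0.993007. Corrected H = 3.816346 / 0.993007 = 3.843222.
Step 5: Under H0, H ~ chi^2(2); p-value = 0.146371.
Step 6: alpha = 0.05. fail to reject H0.

H = 3.8432, df = 2, p = 0.146371, fail to reject H0.


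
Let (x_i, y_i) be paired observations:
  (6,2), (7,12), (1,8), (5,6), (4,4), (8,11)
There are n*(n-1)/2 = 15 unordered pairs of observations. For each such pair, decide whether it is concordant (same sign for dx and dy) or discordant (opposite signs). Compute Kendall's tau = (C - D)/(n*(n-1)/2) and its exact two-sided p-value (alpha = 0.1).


Step 1: Enumerate the 15 unordered pairs (i,j) with i<j and classify each by sign(x_j-x_i) * sign(y_j-y_i).
  (1,2):dx=+1,dy=+10->C; (1,3):dx=-5,dy=+6->D; (1,4):dx=-1,dy=+4->D; (1,5):dx=-2,dy=+2->D
  (1,6):dx=+2,dy=+9->C; (2,3):dx=-6,dy=-4->C; (2,4):dx=-2,dy=-6->C; (2,5):dx=-3,dy=-8->C
  (2,6):dx=+1,dy=-1->D; (3,4):dx=+4,dy=-2->D; (3,5):dx=+3,dy=-4->D; (3,6):dx=+7,dy=+3->C
  (4,5):dx=-1,dy=-2->C; (4,6):dx=+3,dy=+5->C; (5,6):dx=+4,dy=+7->C
Step 2: C = 9, D = 6, total pairs = 15.
Step 3: tau = (C - D)/(n(n-1)/2) = (9 - 6)/15 = 0.200000.
Step 4: Exact two-sided p-value (enumerate n! = 720 permutations of y under H0): p = 0.719444.
Step 5: alpha = 0.1. fail to reject H0.

tau_b = 0.2000 (C=9, D=6), p = 0.719444, fail to reject H0.


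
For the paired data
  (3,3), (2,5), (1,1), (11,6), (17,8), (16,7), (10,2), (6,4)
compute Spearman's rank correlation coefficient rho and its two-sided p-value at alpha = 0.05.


Step 1: Rank x and y separately (midranks; no ties here).
rank(x): 3->3, 2->2, 1->1, 11->6, 17->8, 16->7, 10->5, 6->4
rank(y): 3->3, 5->5, 1->1, 6->6, 8->8, 7->7, 2->2, 4->4
Step 2: d_i = R_x(i) - R_y(i); compute d_i^2.
  (3-3)^2=0, (2-5)^2=9, (1-1)^2=0, (6-6)^2=0, (8-8)^2=0, (7-7)^2=0, (5-2)^2=9, (4-4)^2=0
sum(d^2) = 18.
Step 3: rho = 1 - 6*18 / (8*(8^2 - 1)) = 1 - 108/504 = 0.785714.
Step 4: Under H0, t = rho * sqrt((n-2)/(1-rho^2)) = 3.1113 ~ t(6).
Step 5: Two-sided p-value from the t-distribution with 6 df = 0.020815.
Step 6: alpha = 0.05. reject H0.

rho = 0.7857, p = 0.020815, reject H0 at alpha = 0.05.


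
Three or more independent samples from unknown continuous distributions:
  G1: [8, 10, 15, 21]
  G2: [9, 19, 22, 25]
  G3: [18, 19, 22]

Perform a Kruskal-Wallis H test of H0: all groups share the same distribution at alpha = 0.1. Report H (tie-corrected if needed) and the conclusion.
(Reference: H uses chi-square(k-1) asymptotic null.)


Step 1: Combine all N = 11 observations and assign midranks.
sorted (value, group, rank): (8,G1,1), (9,G2,2), (10,G1,3), (15,G1,4), (18,G3,5), (19,G2,6.5), (19,G3,6.5), (21,G1,8), (22,G2,9.5), (22,G3,9.5), (25,G2,11)
Step 2: Sum ranks within each group.
R_1 = 16 (n_1 = 4)
R_2 = 29 (n_2 = 4)
R_3 = 21 (n_3 = 3)
Step 3: H = 12/(N(N+1)) * sum(R_i^2/n_i) - 3(N+1)
     = 12/(11*12) * (16^2/4 + 29^2/4 + 21^2/3) - 3*12
     = 0.090909 * 421.25 - 36
     = 2.295455.
Step 4: Ties present; correction factor C = 1 - 12/(11^3 - 11) = 0.990909. Corrected H = 2.295455 / 0.990909 = 2.316514.
Step 5: Under H0, H ~ chi^2(2); p-value = 0.314033.
Step 6: alpha = 0.1. fail to reject H0.

H = 2.3165, df = 2, p = 0.314033, fail to reject H0.


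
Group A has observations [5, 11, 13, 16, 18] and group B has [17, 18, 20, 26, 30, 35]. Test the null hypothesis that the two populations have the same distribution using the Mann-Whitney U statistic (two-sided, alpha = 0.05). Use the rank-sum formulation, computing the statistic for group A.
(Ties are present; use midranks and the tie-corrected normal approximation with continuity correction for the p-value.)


Step 1: Combine and sort all 11 observations; assign midranks.
sorted (value, group): (5,X), (11,X), (13,X), (16,X), (17,Y), (18,X), (18,Y), (20,Y), (26,Y), (30,Y), (35,Y)
ranks: 5->1, 11->2, 13->3, 16->4, 17->5, 18->6.5, 18->6.5, 20->8, 26->9, 30->10, 35->11
Step 2: Rank sum for X: R1 = 1 + 2 + 3 + 4 + 6.5 = 16.5.
Step 3: U_X = R1 - n1(n1+1)/2 = 16.5 - 5*6/2 = 16.5 - 15 = 1.5.
       U_Y = n1*n2 - U_X = 30 - 1.5 = 28.5.
Step 4: Ties are present, so use the tie-corrected normal approximation (with continuity correction) for the p-value.
Step 5: p-value = 0.017365; compare to alpha = 0.05. reject H0.

U_X = 1.5, p = 0.017365, reject H0 at alpha = 0.05.


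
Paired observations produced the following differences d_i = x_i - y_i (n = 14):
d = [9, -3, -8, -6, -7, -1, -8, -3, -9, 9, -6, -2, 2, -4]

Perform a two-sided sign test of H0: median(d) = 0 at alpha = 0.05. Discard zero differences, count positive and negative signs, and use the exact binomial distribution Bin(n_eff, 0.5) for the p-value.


Step 1: Discard zero differences. Original n = 14; n_eff = number of nonzero differences = 14.
Nonzero differences (with sign): +9, -3, -8, -6, -7, -1, -8, -3, -9, +9, -6, -2, +2, -4
Step 2: Count signs: positive = 3, negative = 11.
Step 3: Under H0: P(positive) = 0.5, so the number of positives S ~ Bin(14, 0.5).
Step 4: Two-sided exact p-value = sum of Bin(14,0.5) probabilities at or below the observed probability = 0.057373.
Step 5: alpha = 0.05. fail to reject H0.

n_eff = 14, pos = 3, neg = 11, p = 0.057373, fail to reject H0.


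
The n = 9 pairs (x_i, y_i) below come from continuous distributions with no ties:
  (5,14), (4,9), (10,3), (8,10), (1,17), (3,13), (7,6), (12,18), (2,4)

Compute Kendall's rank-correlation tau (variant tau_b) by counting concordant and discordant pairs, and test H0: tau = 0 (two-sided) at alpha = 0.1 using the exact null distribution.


Step 1: Enumerate the 36 unordered pairs (i,j) with i<j and classify each by sign(x_j-x_i) * sign(y_j-y_i).
  (1,2):dx=-1,dy=-5->C; (1,3):dx=+5,dy=-11->D; (1,4):dx=+3,dy=-4->D; (1,5):dx=-4,dy=+3->D
  (1,6):dx=-2,dy=-1->C; (1,7):dx=+2,dy=-8->D; (1,8):dx=+7,dy=+4->C; (1,9):dx=-3,dy=-10->C
  (2,3):dx=+6,dy=-6->D; (2,4):dx=+4,dy=+1->C; (2,5):dx=-3,dy=+8->D; (2,6):dx=-1,dy=+4->D
  (2,7):dx=+3,dy=-3->D; (2,8):dx=+8,dy=+9->C; (2,9):dx=-2,dy=-5->C; (3,4):dx=-2,dy=+7->D
  (3,5):dx=-9,dy=+14->D; (3,6):dx=-7,dy=+10->D; (3,7):dx=-3,dy=+3->D; (3,8):dx=+2,dy=+15->C
  (3,9):dx=-8,dy=+1->D; (4,5):dx=-7,dy=+7->D; (4,6):dx=-5,dy=+3->D; (4,7):dx=-1,dy=-4->C
  (4,8):dx=+4,dy=+8->C; (4,9):dx=-6,dy=-6->C; (5,6):dx=+2,dy=-4->D; (5,7):dx=+6,dy=-11->D
  (5,8):dx=+11,dy=+1->C; (5,9):dx=+1,dy=-13->D; (6,7):dx=+4,dy=-7->D; (6,8):dx=+9,dy=+5->C
  (6,9):dx=-1,dy=-9->C; (7,8):dx=+5,dy=+12->C; (7,9):dx=-5,dy=-2->C; (8,9):dx=-10,dy=-14->C
Step 2: C = 17, D = 19, total pairs = 36.
Step 3: tau = (C - D)/(n(n-1)/2) = (17 - 19)/36 = -0.055556.
Step 4: Exact two-sided p-value (enumerate n! = 362880 permutations of y under H0): p = 0.919455.
Step 5: alpha = 0.1. fail to reject H0.

tau_b = -0.0556 (C=17, D=19), p = 0.919455, fail to reject H0.


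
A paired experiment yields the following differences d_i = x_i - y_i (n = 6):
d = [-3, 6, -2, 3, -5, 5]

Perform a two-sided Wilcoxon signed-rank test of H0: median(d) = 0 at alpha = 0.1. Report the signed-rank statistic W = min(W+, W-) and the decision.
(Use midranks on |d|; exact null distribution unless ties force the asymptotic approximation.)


Step 1: Drop any zero differences (none here) and take |d_i|.
|d| = [3, 6, 2, 3, 5, 5]
Step 2: Midrank |d_i| (ties get averaged ranks).
ranks: |3|->2.5, |6|->6, |2|->1, |3|->2.5, |5|->4.5, |5|->4.5
Step 3: Attach original signs; sum ranks with positive sign and with negative sign.
W+ = 6 + 2.5 + 4.5 = 13
W- = 2.5 + 1 + 4.5 = 8
(Check: W+ + W- = 21 should equal n(n+1)/2 = 21.)
Step 4: Test statistic W = min(W+, W-) = 8.
Step 5: Ties in |d|, so use the tie-corrected normal approximation.
        E[W] = n(n+1)/4 = 6*7/4 = 10.5.
        Tie groups: |d|=3 (t=2), |d|=5 (t=2); sum(t^3 - t) = 12.
        Var[W] = n(n+1)(2n+1)/24 - sum(t^3-t)/48 = 546/24 - 12/48 = 22.5.
        z = (W - E[W]) / sqrt(Var[W]) = (8 - 10.5) / 4.7434 = -0.5270.
        Two-sided p = 2*Phi(z) = 0.598161.
Step 6: alpha = 0.1. fail to reject H0.

W+ = 13, W- = 8, W = min = 8, p = 0.598161, fail to reject H0.


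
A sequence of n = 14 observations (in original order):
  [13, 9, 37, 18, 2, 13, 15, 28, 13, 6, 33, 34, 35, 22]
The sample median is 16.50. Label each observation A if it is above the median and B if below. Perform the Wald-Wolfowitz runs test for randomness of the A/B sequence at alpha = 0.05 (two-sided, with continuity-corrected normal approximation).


Step 1: Compute median = 16.50; label A = above, B = below.
Labels in order: BBAABBBABBAAAA  (n_A = 7, n_B = 7)
Step 2: Count runs R = 6.
Step 3: Under H0 (random ordering), E[R] = 2*n_A*n_B/(n_A+n_B) + 1 = 2*7*7/14 + 1 = 8.0000.
        Var[R] = 2*n_A*n_B*(2*n_A*n_B - n_A - n_B) / ((n_A+n_B)^2 * (n_A+n_B-1)) = 8232/2548 = 3.2308.
        SD[R] = 1.7974.
Step 4: Continuity-corrected z = (R + 0.5 - E[R]) / SD[R] = (6 + 0.5 - 8.0000) / 1.7974 = -0.8345.
Step 5: Two-sided p-value via normal approximation = 2*(1 - Phi(|z|)) = 0.403986.
Step 6: alpha = 0.05. fail to reject H0.

R = 6, z = -0.8345, p = 0.403986, fail to reject H0.


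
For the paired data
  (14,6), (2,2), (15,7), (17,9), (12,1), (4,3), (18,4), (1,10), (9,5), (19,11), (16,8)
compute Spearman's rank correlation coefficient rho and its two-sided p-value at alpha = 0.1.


Step 1: Rank x and y separately (midranks; no ties here).
rank(x): 14->6, 2->2, 15->7, 17->9, 12->5, 4->3, 18->10, 1->1, 9->4, 19->11, 16->8
rank(y): 6->6, 2->2, 7->7, 9->9, 1->1, 3->3, 4->4, 10->10, 5->5, 11->11, 8->8
Step 2: d_i = R_x(i) - R_y(i); compute d_i^2.
  (6-6)^2=0, (2-2)^2=0, (7-7)^2=0, (9-9)^2=0, (5-1)^2=16, (3-3)^2=0, (10-4)^2=36, (1-10)^2=81, (4-5)^2=1, (11-11)^2=0, (8-8)^2=0
sum(d^2) = 134.
Step 3: rho = 1 - 6*134 / (11*(11^2 - 1)) = 1 - 804/1320 = 0.390909.
Step 4: Under H0, t = rho * sqrt((n-2)/(1-rho^2)) = 1.2741 ~ t(9).
Step 5: Two-sided p-value from the t-distribution with 9 df = 0.234540.
Step 6: alpha = 0.1. fail to reject H0.

rho = 0.3909, p = 0.234540, fail to reject H0 at alpha = 0.1.


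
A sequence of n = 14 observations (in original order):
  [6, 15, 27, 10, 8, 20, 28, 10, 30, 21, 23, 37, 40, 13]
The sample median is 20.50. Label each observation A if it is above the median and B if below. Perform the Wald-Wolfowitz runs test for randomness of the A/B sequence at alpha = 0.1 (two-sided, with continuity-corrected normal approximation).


Step 1: Compute median = 20.50; label A = above, B = below.
Labels in order: BBABBBABAAAAAB  (n_A = 7, n_B = 7)
Step 2: Count runs R = 7.
Step 3: Under H0 (random ordering), E[R] = 2*n_A*n_B/(n_A+n_B) + 1 = 2*7*7/14 + 1 = 8.0000.
        Var[R] = 2*n_A*n_B*(2*n_A*n_B - n_A - n_B) / ((n_A+n_B)^2 * (n_A+n_B-1)) = 8232/2548 = 3.2308.
        SD[R] = 1.7974.
Step 4: Continuity-corrected z = (R + 0.5 - E[R]) / SD[R] = (7 + 0.5 - 8.0000) / 1.7974 = -0.2782.
Step 5: Two-sided p-value via normal approximation = 2*(1 - Phi(|z|)) = 0.780879.
Step 6: alpha = 0.1. fail to reject H0.

R = 7, z = -0.2782, p = 0.780879, fail to reject H0.


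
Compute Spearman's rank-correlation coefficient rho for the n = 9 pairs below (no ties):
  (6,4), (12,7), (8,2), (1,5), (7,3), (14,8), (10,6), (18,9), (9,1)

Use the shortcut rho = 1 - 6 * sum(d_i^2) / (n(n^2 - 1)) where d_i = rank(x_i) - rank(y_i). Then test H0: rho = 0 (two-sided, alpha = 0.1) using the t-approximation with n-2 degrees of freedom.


Step 1: Rank x and y separately (midranks; no ties here).
rank(x): 6->2, 12->7, 8->4, 1->1, 7->3, 14->8, 10->6, 18->9, 9->5
rank(y): 4->4, 7->7, 2->2, 5->5, 3->3, 8->8, 6->6, 9->9, 1->1
Step 2: d_i = R_x(i) - R_y(i); compute d_i^2.
  (2-4)^2=4, (7-7)^2=0, (4-2)^2=4, (1-5)^2=16, (3-3)^2=0, (8-8)^2=0, (6-6)^2=0, (9-9)^2=0, (5-1)^2=16
sum(d^2) = 40.
Step 3: rho = 1 - 6*40 / (9*(9^2 - 1)) = 1 - 240/720 = 0.666667.
Step 4: Under H0, t = rho * sqrt((n-2)/(1-rho^2)) = 2.3664 ~ t(7).
Step 5: Two-sided p-value from the t-distribution with 7 df = 0.049867.
Step 6: alpha = 0.1. reject H0.

rho = 0.6667, p = 0.049867, reject H0 at alpha = 0.1.


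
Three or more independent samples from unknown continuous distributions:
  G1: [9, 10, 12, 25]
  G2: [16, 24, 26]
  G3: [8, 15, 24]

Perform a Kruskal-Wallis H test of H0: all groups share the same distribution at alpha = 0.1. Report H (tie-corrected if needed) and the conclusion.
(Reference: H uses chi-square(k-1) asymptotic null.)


Step 1: Combine all N = 10 observations and assign midranks.
sorted (value, group, rank): (8,G3,1), (9,G1,2), (10,G1,3), (12,G1,4), (15,G3,5), (16,G2,6), (24,G2,7.5), (24,G3,7.5), (25,G1,9), (26,G2,10)
Step 2: Sum ranks within each group.
R_1 = 18 (n_1 = 4)
R_2 = 23.5 (n_2 = 3)
R_3 = 13.5 (n_3 = 3)
Step 3: H = 12/(N(N+1)) * sum(R_i^2/n_i) - 3(N+1)
     = 12/(10*11) * (18^2/4 + 23.5^2/3 + 13.5^2/3) - 3*11
     = 0.109091 * 325.833 - 33
     = 2.545455.
Step 4: Ties present; correction factor C = 1 - 6/(10^3 - 10) = 0.993939. Corrected H = 2.545455 / 0.993939 = 2.560976.
Step 5: Under H0, H ~ chi^2(2); p-value = 0.277902.
Step 6: alpha = 0.1. fail to reject H0.

H = 2.5610, df = 2, p = 0.277902, fail to reject H0.


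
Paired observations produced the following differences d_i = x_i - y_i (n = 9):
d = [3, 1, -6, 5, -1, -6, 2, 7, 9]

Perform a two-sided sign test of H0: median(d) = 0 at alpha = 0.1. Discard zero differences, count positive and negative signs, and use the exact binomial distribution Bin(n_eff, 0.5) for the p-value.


Step 1: Discard zero differences. Original n = 9; n_eff = number of nonzero differences = 9.
Nonzero differences (with sign): +3, +1, -6, +5, -1, -6, +2, +7, +9
Step 2: Count signs: positive = 6, negative = 3.
Step 3: Under H0: P(positive) = 0.5, so the number of positives S ~ Bin(9, 0.5).
Step 4: Two-sided exact p-value = sum of Bin(9,0.5) probabilities at or below the observed probability = 0.507812.
Step 5: alpha = 0.1. fail to reject H0.

n_eff = 9, pos = 6, neg = 3, p = 0.507812, fail to reject H0.


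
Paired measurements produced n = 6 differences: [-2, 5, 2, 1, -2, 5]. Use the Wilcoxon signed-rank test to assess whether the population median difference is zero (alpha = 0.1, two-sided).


Step 1: Drop any zero differences (none here) and take |d_i|.
|d| = [2, 5, 2, 1, 2, 5]
Step 2: Midrank |d_i| (ties get averaged ranks).
ranks: |2|->3, |5|->5.5, |2|->3, |1|->1, |2|->3, |5|->5.5
Step 3: Attach original signs; sum ranks with positive sign and with negative sign.
W+ = 5.5 + 3 + 1 + 5.5 = 15
W- = 3 + 3 = 6
(Check: W+ + W- = 21 should equal n(n+1)/2 = 21.)
Step 4: Test statistic W = min(W+, W-) = 6.
Step 5: Ties in |d|, so use the tie-corrected normal approximation.
        E[W] = n(n+1)/4 = 6*7/4 = 10.5.
        Tie groups: |d|=2 (t=3), |d|=5 (t=2); sum(t^3 - t) = 30.
        Var[W] = n(n+1)(2n+1)/24 - sum(t^3-t)/48 = 546/24 - 30/48 = 22.125.
        z = (W - E[W]) / sqrt(Var[W]) = (6 - 10.5) / 4.7037 = -0.9567.
        Two-sided p = 2*Phi(z) = 0.338724.
Step 6: alpha = 0.1. fail to reject H0.

W+ = 15, W- = 6, W = min = 6, p = 0.338724, fail to reject H0.


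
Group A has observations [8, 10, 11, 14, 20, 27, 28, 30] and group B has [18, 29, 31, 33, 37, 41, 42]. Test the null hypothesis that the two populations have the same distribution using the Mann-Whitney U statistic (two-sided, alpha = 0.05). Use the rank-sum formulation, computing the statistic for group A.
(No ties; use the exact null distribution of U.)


Step 1: Combine and sort all 15 observations; assign midranks.
sorted (value, group): (8,X), (10,X), (11,X), (14,X), (18,Y), (20,X), (27,X), (28,X), (29,Y), (30,X), (31,Y), (33,Y), (37,Y), (41,Y), (42,Y)
ranks: 8->1, 10->2, 11->3, 14->4, 18->5, 20->6, 27->7, 28->8, 29->9, 30->10, 31->11, 33->12, 37->13, 41->14, 42->15
Step 2: Rank sum for X: R1 = 1 + 2 + 3 + 4 + 6 + 7 + 8 + 10 = 41.
Step 3: U_X = R1 - n1(n1+1)/2 = 41 - 8*9/2 = 41 - 36 = 5.
       U_Y = n1*n2 - U_X = 56 - 5 = 51.
Step 4: No ties, so the exact null distribution of U (based on enumerating the C(15,8) = 6435 equally likely rank assignments) gives the two-sided p-value.
Step 5: p-value = 0.005905; compare to alpha = 0.05. reject H0.

U_X = 5, p = 0.005905, reject H0 at alpha = 0.05.


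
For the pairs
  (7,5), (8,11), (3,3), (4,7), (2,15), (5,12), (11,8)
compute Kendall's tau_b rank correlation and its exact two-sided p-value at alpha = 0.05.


Step 1: Enumerate the 21 unordered pairs (i,j) with i<j and classify each by sign(x_j-x_i) * sign(y_j-y_i).
  (1,2):dx=+1,dy=+6->C; (1,3):dx=-4,dy=-2->C; (1,4):dx=-3,dy=+2->D; (1,5):dx=-5,dy=+10->D
  (1,6):dx=-2,dy=+7->D; (1,7):dx=+4,dy=+3->C; (2,3):dx=-5,dy=-8->C; (2,4):dx=-4,dy=-4->C
  (2,5):dx=-6,dy=+4->D; (2,6):dx=-3,dy=+1->D; (2,7):dx=+3,dy=-3->D; (3,4):dx=+1,dy=+4->C
  (3,5):dx=-1,dy=+12->D; (3,6):dx=+2,dy=+9->C; (3,7):dx=+8,dy=+5->C; (4,5):dx=-2,dy=+8->D
  (4,6):dx=+1,dy=+5->C; (4,7):dx=+7,dy=+1->C; (5,6):dx=+3,dy=-3->D; (5,7):dx=+9,dy=-7->D
  (6,7):dx=+6,dy=-4->D
Step 2: C = 10, D = 11, total pairs = 21.
Step 3: tau = (C - D)/(n(n-1)/2) = (10 - 11)/21 = -0.047619.
Step 4: Exact two-sided p-value (enumerate n! = 5040 permutations of y under H0): p = 1.000000.
Step 5: alpha = 0.05. fail to reject H0.

tau_b = -0.0476 (C=10, D=11), p = 1.000000, fail to reject H0.


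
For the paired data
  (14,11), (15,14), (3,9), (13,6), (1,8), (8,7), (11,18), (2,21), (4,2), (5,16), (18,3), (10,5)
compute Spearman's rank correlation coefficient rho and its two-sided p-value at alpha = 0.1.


Step 1: Rank x and y separately (midranks; no ties here).
rank(x): 14->10, 15->11, 3->3, 13->9, 1->1, 8->6, 11->8, 2->2, 4->4, 5->5, 18->12, 10->7
rank(y): 11->8, 14->9, 9->7, 6->4, 8->6, 7->5, 18->11, 21->12, 2->1, 16->10, 3->2, 5->3
Step 2: d_i = R_x(i) - R_y(i); compute d_i^2.
  (10-8)^2=4, (11-9)^2=4, (3-7)^2=16, (9-4)^2=25, (1-6)^2=25, (6-5)^2=1, (8-11)^2=9, (2-12)^2=100, (4-1)^2=9, (5-10)^2=25, (12-2)^2=100, (7-3)^2=16
sum(d^2) = 334.
Step 3: rho = 1 - 6*334 / (12*(12^2 - 1)) = 1 - 2004/1716 = -0.167832.
Step 4: Under H0, t = rho * sqrt((n-2)/(1-rho^2)) = -0.5384 ~ t(10).
Step 5: Two-sided p-value from the t-distribution with 10 df = 0.602099.
Step 6: alpha = 0.1. fail to reject H0.

rho = -0.1678, p = 0.602099, fail to reject H0 at alpha = 0.1.


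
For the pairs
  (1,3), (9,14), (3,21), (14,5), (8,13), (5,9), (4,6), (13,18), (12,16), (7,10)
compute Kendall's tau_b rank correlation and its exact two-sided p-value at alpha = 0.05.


Step 1: Enumerate the 45 unordered pairs (i,j) with i<j and classify each by sign(x_j-x_i) * sign(y_j-y_i).
  (1,2):dx=+8,dy=+11->C; (1,3):dx=+2,dy=+18->C; (1,4):dx=+13,dy=+2->C; (1,5):dx=+7,dy=+10->C
  (1,6):dx=+4,dy=+6->C; (1,7):dx=+3,dy=+3->C; (1,8):dx=+12,dy=+15->C; (1,9):dx=+11,dy=+13->C
  (1,10):dx=+6,dy=+7->C; (2,3):dx=-6,dy=+7->D; (2,4):dx=+5,dy=-9->D; (2,5):dx=-1,dy=-1->C
  (2,6):dx=-4,dy=-5->C; (2,7):dx=-5,dy=-8->C; (2,8):dx=+4,dy=+4->C; (2,9):dx=+3,dy=+2->C
  (2,10):dx=-2,dy=-4->C; (3,4):dx=+11,dy=-16->D; (3,5):dx=+5,dy=-8->D; (3,6):dx=+2,dy=-12->D
  (3,7):dx=+1,dy=-15->D; (3,8):dx=+10,dy=-3->D; (3,9):dx=+9,dy=-5->D; (3,10):dx=+4,dy=-11->D
  (4,5):dx=-6,dy=+8->D; (4,6):dx=-9,dy=+4->D; (4,7):dx=-10,dy=+1->D; (4,8):dx=-1,dy=+13->D
  (4,9):dx=-2,dy=+11->D; (4,10):dx=-7,dy=+5->D; (5,6):dx=-3,dy=-4->C; (5,7):dx=-4,dy=-7->C
  (5,8):dx=+5,dy=+5->C; (5,9):dx=+4,dy=+3->C; (5,10):dx=-1,dy=-3->C; (6,7):dx=-1,dy=-3->C
  (6,8):dx=+8,dy=+9->C; (6,9):dx=+7,dy=+7->C; (6,10):dx=+2,dy=+1->C; (7,8):dx=+9,dy=+12->C
  (7,9):dx=+8,dy=+10->C; (7,10):dx=+3,dy=+4->C; (8,9):dx=-1,dy=-2->C; (8,10):dx=-6,dy=-8->C
  (9,10):dx=-5,dy=-6->C
Step 2: C = 30, D = 15, total pairs = 45.
Step 3: tau = (C - D)/(n(n-1)/2) = (30 - 15)/45 = 0.333333.
Step 4: Exact two-sided p-value (enumerate n! = 3628800 permutations of y under H0): p = 0.216373.
Step 5: alpha = 0.05. fail to reject H0.

tau_b = 0.3333 (C=30, D=15), p = 0.216373, fail to reject H0.


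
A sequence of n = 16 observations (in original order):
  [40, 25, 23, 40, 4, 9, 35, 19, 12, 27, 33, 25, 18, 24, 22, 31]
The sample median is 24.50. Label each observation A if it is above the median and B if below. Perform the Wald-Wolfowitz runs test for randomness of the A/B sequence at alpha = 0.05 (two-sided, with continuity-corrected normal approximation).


Step 1: Compute median = 24.50; label A = above, B = below.
Labels in order: AABABBABBAAABBBA  (n_A = 8, n_B = 8)
Step 2: Count runs R = 9.
Step 3: Under H0 (random ordering), E[R] = 2*n_A*n_B/(n_A+n_B) + 1 = 2*8*8/16 + 1 = 9.0000.
        Var[R] = 2*n_A*n_B*(2*n_A*n_B - n_A - n_B) / ((n_A+n_B)^2 * (n_A+n_B-1)) = 14336/3840 = 3.7333.
        SD[R] = 1.9322.
Step 4: R = E[R], so z = 0 with no continuity correction.
Step 5: Two-sided p-value via normal approximation = 2*(1 - Phi(|z|)) = 1.000000.
Step 6: alpha = 0.05. fail to reject H0.

R = 9, z = 0.0000, p = 1.000000, fail to reject H0.


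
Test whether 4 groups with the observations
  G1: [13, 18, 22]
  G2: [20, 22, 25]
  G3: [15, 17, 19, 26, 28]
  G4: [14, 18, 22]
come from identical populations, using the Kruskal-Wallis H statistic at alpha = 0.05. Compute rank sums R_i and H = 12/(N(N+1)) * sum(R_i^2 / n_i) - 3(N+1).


Step 1: Combine all N = 14 observations and assign midranks.
sorted (value, group, rank): (13,G1,1), (14,G4,2), (15,G3,3), (17,G3,4), (18,G1,5.5), (18,G4,5.5), (19,G3,7), (20,G2,8), (22,G1,10), (22,G2,10), (22,G4,10), (25,G2,12), (26,G3,13), (28,G3,14)
Step 2: Sum ranks within each group.
R_1 = 16.5 (n_1 = 3)
R_2 = 30 (n_2 = 3)
R_3 = 41 (n_3 = 5)
R_4 = 17.5 (n_4 = 3)
Step 3: H = 12/(N(N+1)) * sum(R_i^2/n_i) - 3(N+1)
     = 12/(14*15) * (16.5^2/3 + 30^2/3 + 41^2/5 + 17.5^2/3) - 3*15
     = 0.057143 * 829.033 - 45
     = 2.373333.
Step 4: Ties present; correction factor C = 1 - 30/(14^3 - 14) = 0.989011. Corrected H = 2.373333 / 0.989011 = 2.399704.
Step 5: Under H0, H ~ chi^2(3); p-value = 0.493690.
Step 6: alpha = 0.05. fail to reject H0.

H = 2.3997, df = 3, p = 0.493690, fail to reject H0.


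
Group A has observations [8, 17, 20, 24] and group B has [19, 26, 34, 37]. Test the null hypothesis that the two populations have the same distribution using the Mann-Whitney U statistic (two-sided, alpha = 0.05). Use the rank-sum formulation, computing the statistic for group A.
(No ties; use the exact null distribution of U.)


Step 1: Combine and sort all 8 observations; assign midranks.
sorted (value, group): (8,X), (17,X), (19,Y), (20,X), (24,X), (26,Y), (34,Y), (37,Y)
ranks: 8->1, 17->2, 19->3, 20->4, 24->5, 26->6, 34->7, 37->8
Step 2: Rank sum for X: R1 = 1 + 2 + 4 + 5 = 12.
Step 3: U_X = R1 - n1(n1+1)/2 = 12 - 4*5/2 = 12 - 10 = 2.
       U_Y = n1*n2 - U_X = 16 - 2 = 14.
Step 4: No ties, so the exact null distribution of U (based on enumerating the C(8,4) = 70 equally likely rank assignments) gives the two-sided p-value.
Step 5: p-value = 0.114286; compare to alpha = 0.05. fail to reject H0.

U_X = 2, p = 0.114286, fail to reject H0 at alpha = 0.05.


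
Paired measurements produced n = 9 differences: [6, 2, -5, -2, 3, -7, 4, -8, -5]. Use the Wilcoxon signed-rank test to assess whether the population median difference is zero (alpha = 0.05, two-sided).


Step 1: Drop any zero differences (none here) and take |d_i|.
|d| = [6, 2, 5, 2, 3, 7, 4, 8, 5]
Step 2: Midrank |d_i| (ties get averaged ranks).
ranks: |6|->7, |2|->1.5, |5|->5.5, |2|->1.5, |3|->3, |7|->8, |4|->4, |8|->9, |5|->5.5
Step 3: Attach original signs; sum ranks with positive sign and with negative sign.
W+ = 7 + 1.5 + 3 + 4 = 15.5
W- = 5.5 + 1.5 + 8 + 9 + 5.5 = 29.5
(Check: W+ + W- = 45 should equal n(n+1)/2 = 45.)
Step 4: Test statistic W = min(W+, W-) = 15.5.
Step 5: Ties in |d|, so use the tie-corrected normal approximation.
        E[W] = n(n+1)/4 = 9*10/4 = 22.5.
        Tie groups: |d|=2 (t=2), |d|=5 (t=2); sum(t^3 - t) = 12.
        Var[W] = n(n+1)(2n+1)/24 - sum(t^3-t)/48 = 1710/24 - 12/48 = 71.
        z = (W - E[W]) / sqrt(Var[W]) = (15.5 - 22.5) / 8.4261 = -0.8307.
        Two-sided p = 2*Phi(z) = 0.406116.
Step 6: alpha = 0.05. fail to reject H0.

W+ = 15.5, W- = 29.5, W = min = 15.5, p = 0.406116, fail to reject H0.


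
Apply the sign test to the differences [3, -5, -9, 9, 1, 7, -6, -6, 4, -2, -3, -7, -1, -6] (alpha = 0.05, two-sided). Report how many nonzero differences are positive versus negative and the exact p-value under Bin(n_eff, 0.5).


Step 1: Discard zero differences. Original n = 14; n_eff = number of nonzero differences = 14.
Nonzero differences (with sign): +3, -5, -9, +9, +1, +7, -6, -6, +4, -2, -3, -7, -1, -6
Step 2: Count signs: positive = 5, negative = 9.
Step 3: Under H0: P(positive) = 0.5, so the number of positives S ~ Bin(14, 0.5).
Step 4: Two-sided exact p-value = sum of Bin(14,0.5) probabilities at or below the observed probability = 0.423950.
Step 5: alpha = 0.05. fail to reject H0.

n_eff = 14, pos = 5, neg = 9, p = 0.423950, fail to reject H0.


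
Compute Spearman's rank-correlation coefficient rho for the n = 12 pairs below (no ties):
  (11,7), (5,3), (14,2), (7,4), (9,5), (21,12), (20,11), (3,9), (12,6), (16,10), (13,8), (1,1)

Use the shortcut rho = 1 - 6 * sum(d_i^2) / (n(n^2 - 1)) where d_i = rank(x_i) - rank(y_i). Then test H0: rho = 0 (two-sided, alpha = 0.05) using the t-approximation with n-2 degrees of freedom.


Step 1: Rank x and y separately (midranks; no ties here).
rank(x): 11->6, 5->3, 14->9, 7->4, 9->5, 21->12, 20->11, 3->2, 12->7, 16->10, 13->8, 1->1
rank(y): 7->7, 3->3, 2->2, 4->4, 5->5, 12->12, 11->11, 9->9, 6->6, 10->10, 8->8, 1->1
Step 2: d_i = R_x(i) - R_y(i); compute d_i^2.
  (6-7)^2=1, (3-3)^2=0, (9-2)^2=49, (4-4)^2=0, (5-5)^2=0, (12-12)^2=0, (11-11)^2=0, (2-9)^2=49, (7-6)^2=1, (10-10)^2=0, (8-8)^2=0, (1-1)^2=0
sum(d^2) = 100.
Step 3: rho = 1 - 6*100 / (12*(12^2 - 1)) = 1 - 600/1716 = 0.650350.
Step 4: Under H0, t = rho * sqrt((n-2)/(1-rho^2)) = 2.7073 ~ t(10).
Step 5: Two-sided p-value from the t-distribution with 10 df = 0.022034.
Step 6: alpha = 0.05. reject H0.

rho = 0.6503, p = 0.022034, reject H0 at alpha = 0.05.


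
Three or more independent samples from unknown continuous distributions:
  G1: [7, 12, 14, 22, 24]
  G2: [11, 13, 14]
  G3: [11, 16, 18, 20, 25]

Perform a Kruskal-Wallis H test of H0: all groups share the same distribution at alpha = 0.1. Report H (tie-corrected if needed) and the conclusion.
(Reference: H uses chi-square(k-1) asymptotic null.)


Step 1: Combine all N = 13 observations and assign midranks.
sorted (value, group, rank): (7,G1,1), (11,G2,2.5), (11,G3,2.5), (12,G1,4), (13,G2,5), (14,G1,6.5), (14,G2,6.5), (16,G3,8), (18,G3,9), (20,G3,10), (22,G1,11), (24,G1,12), (25,G3,13)
Step 2: Sum ranks within each group.
R_1 = 34.5 (n_1 = 5)
R_2 = 14 (n_2 = 3)
R_3 = 42.5 (n_3 = 5)
Step 3: H = 12/(N(N+1)) * sum(R_i^2/n_i) - 3(N+1)
     = 12/(13*14) * (34.5^2/5 + 14^2/3 + 42.5^2/5) - 3*14
     = 0.065934 * 664.633 - 42
     = 1.821978.
Step 4: Ties present; correction factor C = 1 - 12/(13^3 - 13) = 0.994505. Corrected H = 1.821978 / 0.994505 = 1.832044.
Step 5: Under H0, H ~ chi^2(2); p-value = 0.400107.
Step 6: alpha = 0.1. fail to reject H0.

H = 1.8320, df = 2, p = 0.400107, fail to reject H0.


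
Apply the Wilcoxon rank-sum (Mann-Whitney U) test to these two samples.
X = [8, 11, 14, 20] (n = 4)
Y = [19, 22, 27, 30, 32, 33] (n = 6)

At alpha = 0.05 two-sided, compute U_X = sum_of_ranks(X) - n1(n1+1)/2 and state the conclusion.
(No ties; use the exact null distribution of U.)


Step 1: Combine and sort all 10 observations; assign midranks.
sorted (value, group): (8,X), (11,X), (14,X), (19,Y), (20,X), (22,Y), (27,Y), (30,Y), (32,Y), (33,Y)
ranks: 8->1, 11->2, 14->3, 19->4, 20->5, 22->6, 27->7, 30->8, 32->9, 33->10
Step 2: Rank sum for X: R1 = 1 + 2 + 3 + 5 = 11.
Step 3: U_X = R1 - n1(n1+1)/2 = 11 - 4*5/2 = 11 - 10 = 1.
       U_Y = n1*n2 - U_X = 24 - 1 = 23.
Step 4: No ties, so the exact null distribution of U (based on enumerating the C(10,4) = 210 equally likely rank assignments) gives the two-sided p-value.
Step 5: p-value = 0.019048; compare to alpha = 0.05. reject H0.

U_X = 1, p = 0.019048, reject H0 at alpha = 0.05.


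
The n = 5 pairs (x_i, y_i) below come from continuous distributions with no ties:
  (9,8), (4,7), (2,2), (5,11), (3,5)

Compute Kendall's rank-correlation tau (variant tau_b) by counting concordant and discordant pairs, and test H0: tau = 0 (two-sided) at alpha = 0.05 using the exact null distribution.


Step 1: Enumerate the 10 unordered pairs (i,j) with i<j and classify each by sign(x_j-x_i) * sign(y_j-y_i).
  (1,2):dx=-5,dy=-1->C; (1,3):dx=-7,dy=-6->C; (1,4):dx=-4,dy=+3->D; (1,5):dx=-6,dy=-3->C
  (2,3):dx=-2,dy=-5->C; (2,4):dx=+1,dy=+4->C; (2,5):dx=-1,dy=-2->C; (3,4):dx=+3,dy=+9->C
  (3,5):dx=+1,dy=+3->C; (4,5):dx=-2,dy=-6->C
Step 2: C = 9, D = 1, total pairs = 10.
Step 3: tau = (C - D)/(n(n-1)/2) = (9 - 1)/10 = 0.800000.
Step 4: Exact two-sided p-value (enumerate n! = 120 permutations of y under H0): p = 0.083333.
Step 5: alpha = 0.05. fail to reject H0.

tau_b = 0.8000 (C=9, D=1), p = 0.083333, fail to reject H0.


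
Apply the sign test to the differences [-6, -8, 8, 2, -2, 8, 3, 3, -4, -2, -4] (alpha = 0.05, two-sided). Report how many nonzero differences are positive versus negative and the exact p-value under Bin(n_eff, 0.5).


Step 1: Discard zero differences. Original n = 11; n_eff = number of nonzero differences = 11.
Nonzero differences (with sign): -6, -8, +8, +2, -2, +8, +3, +3, -4, -2, -4
Step 2: Count signs: positive = 5, negative = 6.
Step 3: Under H0: P(positive) = 0.5, so the number of positives S ~ Bin(11, 0.5).
Step 4: Two-sided exact p-value = sum of Bin(11,0.5) probabilities at or below the observed probability = 1.000000.
Step 5: alpha = 0.05. fail to reject H0.

n_eff = 11, pos = 5, neg = 6, p = 1.000000, fail to reject H0.


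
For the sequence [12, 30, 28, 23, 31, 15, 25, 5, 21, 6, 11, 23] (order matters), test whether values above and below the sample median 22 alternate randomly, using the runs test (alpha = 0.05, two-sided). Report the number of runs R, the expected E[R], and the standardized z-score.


Step 1: Compute median = 22; label A = above, B = below.
Labels in order: BAAAABABBBBA  (n_A = 6, n_B = 6)
Step 2: Count runs R = 6.
Step 3: Under H0 (random ordering), E[R] = 2*n_A*n_B/(n_A+n_B) + 1 = 2*6*6/12 + 1 = 7.0000.
        Var[R] = 2*n_A*n_B*(2*n_A*n_B - n_A - n_B) / ((n_A+n_B)^2 * (n_A+n_B-1)) = 4320/1584 = 2.7273.
        SD[R] = 1.6514.
Step 4: Continuity-corrected z = (R + 0.5 - E[R]) / SD[R] = (6 + 0.5 - 7.0000) / 1.6514 = -0.3028.
Step 5: Two-sided p-value via normal approximation = 2*(1 - Phi(|z|)) = 0.762069.
Step 6: alpha = 0.05. fail to reject H0.

R = 6, z = -0.3028, p = 0.762069, fail to reject H0.
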